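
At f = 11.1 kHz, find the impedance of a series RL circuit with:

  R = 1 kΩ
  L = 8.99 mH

Step 1 — Angular frequency: ω = 2π·f = 2π·1.11e+04 = 6.974e+04 rad/s.
Step 2 — Component impedances:
  R: Z = R = 1000 Ω
  L: Z = jωL = j·6.974e+04·0.00899 = 0 + j627 Ω
Step 3 — Series combination: Z_total = R + L = 1000 + j627 Ω = 1180∠32.1° Ω.

Z = 1000 + j627 Ω = 1180∠32.1° Ω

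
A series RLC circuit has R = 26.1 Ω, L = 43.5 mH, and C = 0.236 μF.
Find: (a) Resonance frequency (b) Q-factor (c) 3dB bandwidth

Step 1 — Resonance condition Im(Z)=0 gives ω₀ = 1/√(LC).
Step 2 — ω₀ = 1/√(0.0435·2.36e-07) = 9870 rad/s.
Step 3 — f₀ = ω₀/(2π) = 1571 Hz.
Step 4 — Series Q: Q = ω₀L/R = 9870·0.0435/26.1 = 16.45.
Step 5 — 3dB bandwidth: Δω = ω₀/Q = 600 rad/s; BW = Δω/(2π) = 95.49 Hz.

(a) f₀ = 1571 Hz  (b) Q = 16.45  (c) BW = 95.49 Hz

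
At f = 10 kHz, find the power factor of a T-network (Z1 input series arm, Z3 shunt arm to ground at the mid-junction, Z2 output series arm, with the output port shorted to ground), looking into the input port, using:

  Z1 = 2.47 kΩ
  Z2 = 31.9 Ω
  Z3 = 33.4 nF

Step 1 — Angular frequency: ω = 2π·f = 2π·1e+04 = 6.283e+04 rad/s.
Step 2 — Component impedances:
  Z1: Z = R = 2470 Ω
  Z2: Z = R = 31.9 Ω
  Z3: Z = 1/(jωC) = -j/(ω·C) = 0 - j476.5 Ω
Step 3 — With the output port shorted to ground, the output series arm Z2 runs from the junction to ground; the shunt arm Z3 also runs from the junction to ground. They appear in parallel: Z3 || Z2 = 31.76 - j2.126 Ω.
Step 4 — Series with input arm Z1: Z_in = Z1 + (Z3 || Z2) = 2502 - j2.126 Ω = 2502∠-0.0° Ω.
Step 5 — Power factor: PF = cos(φ) = Re(Z)/|Z| = 2502/2502 = 1.
Step 6 — Type: Im(Z) = -2.126 ⇒ leading (phase φ = -0.0°).

PF = 1 (leading, φ = -0.0°)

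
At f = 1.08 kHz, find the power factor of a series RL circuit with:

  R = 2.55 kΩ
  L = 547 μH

Step 1 — Angular frequency: ω = 2π·f = 2π·1080 = 6786 rad/s.
Step 2 — Component impedances:
  R: Z = R = 2550 Ω
  L: Z = jωL = j·6786·0.000547 = 0 + j3.712 Ω
Step 3 — Series combination: Z_total = R + L = 2550 + j3.712 Ω = 2550∠0.1° Ω.
Step 4 — Power factor: PF = cos(φ) = Re(Z)/|Z| = 2550/2550 = 1.
Step 5 — Type: Im(Z) = 3.712 ⇒ lagging (phase φ = 0.1°).

PF = 1 (lagging, φ = 0.1°)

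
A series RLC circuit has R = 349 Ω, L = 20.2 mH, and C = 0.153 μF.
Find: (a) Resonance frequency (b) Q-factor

Step 1 — Resonance condition Im(Z)=0 gives ω₀ = 1/√(LC).
Step 2 — ω₀ = 1/√(0.0202·1.53e-07) = 1.799e+04 rad/s.
Step 3 — f₀ = ω₀/(2π) = 2863 Hz.
Step 4 — Series Q: Q = ω₀L/R = 1.799e+04·0.0202/349 = 1.041.

(a) f₀ = 2863 Hz  (b) Q = 1.041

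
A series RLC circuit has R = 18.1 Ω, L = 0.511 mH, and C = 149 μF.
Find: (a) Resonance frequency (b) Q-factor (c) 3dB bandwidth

Step 1 — Resonance condition Im(Z)=0 gives ω₀ = 1/√(LC).
Step 2 — ω₀ = 1/√(0.000511·0.000149) = 3624 rad/s.
Step 3 — f₀ = ω₀/(2π) = 576.8 Hz.
Step 4 — Series Q: Q = ω₀L/R = 3624·0.000511/18.1 = 0.1023.
Step 5 — 3dB bandwidth: Δω = ω₀/Q = 3.542e+04 rad/s; BW = Δω/(2π) = 5637 Hz.

(a) f₀ = 576.8 Hz  (b) Q = 0.1023  (c) BW = 5637 Hz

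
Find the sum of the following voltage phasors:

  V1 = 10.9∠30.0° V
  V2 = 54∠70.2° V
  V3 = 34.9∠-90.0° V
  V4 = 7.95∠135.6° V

Step 1 — Convert each phasor to rectangular form:
  V1 = 10.9·(cos(30.0°) + j·sin(30.0°)) = 9.44 + j5.45 V
  V2 = 54·(cos(70.2°) + j·sin(70.2°)) = 18.29 + j50.81 V
  V3 = 34.9·(cos(-90.0°) + j·sin(-90.0°)) = 0 - j34.9 V
  V4 = 7.95·(cos(135.6°) + j·sin(135.6°)) = -5.68 + j5.562 V
Step 2 — Sum components: V_total = 22.05 + j26.92 V.
Step 3 — Convert to polar: |V_total| = 34.8 V, ∠V_total = 50.7°.

V_total = 34.8∠50.7° V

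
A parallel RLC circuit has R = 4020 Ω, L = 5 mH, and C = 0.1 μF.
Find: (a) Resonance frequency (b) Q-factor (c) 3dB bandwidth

Step 1 — Resonance: ω₀ = 1/√(LC) = 1/√(0.005·1e-07) = 4.472e+04 rad/s.
Step 2 — f₀ = ω₀/(2π) = 7118 Hz.
Step 3 — Parallel Q: Q = R/(ω₀L) = 4020/(4.472e+04·0.005) = 17.98.
Step 4 — Bandwidth: Δω = ω₀/Q = 2488 rad/s; BW = Δω/(2π) = 395.9 Hz.

(a) f₀ = 7118 Hz  (b) Q = 17.98  (c) BW = 395.9 Hz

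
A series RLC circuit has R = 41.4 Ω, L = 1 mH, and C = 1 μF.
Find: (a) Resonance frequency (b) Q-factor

Step 1 — Resonance condition Im(Z)=0 gives ω₀ = 1/√(LC).
Step 2 — ω₀ = 1/√(0.001·1e-06) = 3.162e+04 rad/s.
Step 3 — f₀ = ω₀/(2π) = 5033 Hz.
Step 4 — Series Q: Q = ω₀L/R = 3.162e+04·0.001/41.4 = 0.7638.

(a) f₀ = 5033 Hz  (b) Q = 0.7638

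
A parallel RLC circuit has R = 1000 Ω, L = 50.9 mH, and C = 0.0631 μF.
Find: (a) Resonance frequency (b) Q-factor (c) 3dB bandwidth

Step 1 — Resonance: ω₀ = 1/√(LC) = 1/√(0.0509·6.31e-08) = 1.765e+04 rad/s.
Step 2 — f₀ = ω₀/(2π) = 2808 Hz.
Step 3 — Parallel Q: Q = R/(ω₀L) = 1000/(1.765e+04·0.0509) = 1.113.
Step 4 — Bandwidth: Δω = ω₀/Q = 1.585e+04 rad/s; BW = Δω/(2π) = 2522 Hz.

(a) f₀ = 2808 Hz  (b) Q = 1.113  (c) BW = 2522 Hz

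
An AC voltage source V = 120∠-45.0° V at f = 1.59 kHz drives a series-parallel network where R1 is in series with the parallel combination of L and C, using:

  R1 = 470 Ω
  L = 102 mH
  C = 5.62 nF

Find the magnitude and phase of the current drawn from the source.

Step 1 — Angular frequency: ω = 2π·f = 2π·1590 = 9990 rad/s.
Step 2 — Component impedances:
  R1: Z = R = 470 Ω
  L: Z = jωL = j·9990·0.102 = 0 + j1019 Ω
  C: Z = 1/(jωC) = -j/(ω·C) = 0 - j1.781e+04 Ω
Step 3 — Parallel branch: L || C = 1/(1/L + 1/C) = 0 + j1081 Ω.
Step 4 — Series with R1: Z_total = R1 + (L || C) = 470 + j1081 Ω = 1179∠66.5° Ω.
Step 5 — Source phasor: V = 120∠-45.0° V = 84.85 - j84.85 V.
Step 6 — Ohm's law: I = V / Z_total = (84.85 - j84.85) / (470 + j1081) = -0.03731 - j0.09473 A.
Step 7 — Convert to polar: |I| = 0.1018 A, ∠I = -111.5°.

I = 0.1018∠-111.5° A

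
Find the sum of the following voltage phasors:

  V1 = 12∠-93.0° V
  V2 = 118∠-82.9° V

Step 1 — Convert each phasor to rectangular form:
  V1 = 12·(cos(-93.0°) + j·sin(-93.0°)) = -0.628 - j11.98 V
  V2 = 118·(cos(-82.9°) + j·sin(-82.9°)) = 14.58 - j117.1 V
Step 2 — Sum components: V_total = 13.96 - j129.1 V.
Step 3 — Convert to polar: |V_total| = 129.8 V, ∠V_total = -83.8°.

V_total = 129.8∠-83.8° V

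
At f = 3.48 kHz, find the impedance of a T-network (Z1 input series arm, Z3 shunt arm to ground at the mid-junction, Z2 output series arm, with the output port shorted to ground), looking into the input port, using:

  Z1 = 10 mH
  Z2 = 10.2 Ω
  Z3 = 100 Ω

Step 1 — Angular frequency: ω = 2π·f = 2π·3480 = 2.187e+04 rad/s.
Step 2 — Component impedances:
  Z1: Z = jωL = j·2.187e+04·0.01 = 0 + j218.7 Ω
  Z2: Z = R = 10.2 Ω
  Z3: Z = R = 100 Ω
Step 3 — With the output port shorted to ground, the output series arm Z2 runs from the junction to ground; the shunt arm Z3 also runs from the junction to ground. They appear in parallel: Z3 || Z2 = 9.256 Ω.
Step 4 — Series with input arm Z1: Z_in = Z1 + (Z3 || Z2) = 9.256 + j218.7 Ω = 218.9∠87.6° Ω.

Z = 9.256 + j218.7 Ω = 218.9∠87.6° Ω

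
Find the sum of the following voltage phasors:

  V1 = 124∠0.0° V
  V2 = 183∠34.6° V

Step 1 — Convert each phasor to rectangular form:
  V1 = 124·(cos(0.0°) + j·sin(0.0°)) = 124 V
  V2 = 183·(cos(34.6°) + j·sin(34.6°)) = 150.6 + j103.9 V
Step 2 — Sum components: V_total = 274.6 + j103.9 V.
Step 3 — Convert to polar: |V_total| = 293.6 V, ∠V_total = 20.7°.

V_total = 293.6∠20.7° V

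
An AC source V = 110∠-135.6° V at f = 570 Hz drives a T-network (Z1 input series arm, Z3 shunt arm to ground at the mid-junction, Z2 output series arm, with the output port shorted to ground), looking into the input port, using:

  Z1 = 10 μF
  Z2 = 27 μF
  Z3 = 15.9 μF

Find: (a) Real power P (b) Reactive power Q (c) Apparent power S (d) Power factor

Step 1 — Angular frequency: ω = 2π·f = 2π·570 = 3581 rad/s.
Step 2 — Component impedances:
  Z1: Z = 1/(jωC) = -j/(ω·C) = 0 - j27.92 Ω
  Z2: Z = 1/(jωC) = -j/(ω·C) = 0 - j10.34 Ω
  Z3: Z = 1/(jωC) = -j/(ω·C) = 0 - j17.56 Ω
Step 3 — With the output port shorted to ground, the output series arm Z2 runs from the junction to ground; the shunt arm Z3 also runs from the junction to ground. They appear in parallel: Z3 || Z2 = 0 - j6.509 Ω.
Step 4 — Series with input arm Z1: Z_in = Z1 + (Z3 || Z2) = 0 - j34.43 Ω = 34.43∠-90.0° Ω.
Step 5 — Source phasor: V = 110∠-135.6° V = -78.59 - j76.96 V.
Step 6 — Current: I = V / Z = 2.235 - j2.283 A = 3.195∠-45.6° A.
Step 7 — Complex power: S = V·I* = 0 - j351.4 VA.
Step 8 — Real power: P = Re(S) = 0 W.
Step 9 — Reactive power: Q = Im(S) = -351.4 VAR.
Step 10 — Apparent power: |S| = 351.4 VA.
Step 11 — Power factor: PF = P/|S| = 0 (leading).

(a) P = 0 W  (b) Q = -351.4 VAR  (c) S = 351.4 VA  (d) PF = 0 (leading)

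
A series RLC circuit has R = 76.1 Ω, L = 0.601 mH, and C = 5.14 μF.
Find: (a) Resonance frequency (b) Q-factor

Step 1 — Resonance condition Im(Z)=0 gives ω₀ = 1/√(LC).
Step 2 — ω₀ = 1/√(0.000601·5.14e-06) = 1.799e+04 rad/s.
Step 3 — f₀ = ω₀/(2π) = 2864 Hz.
Step 4 — Series Q: Q = ω₀L/R = 1.799e+04·0.000601/76.1 = 0.1421.

(a) f₀ = 2864 Hz  (b) Q = 0.1421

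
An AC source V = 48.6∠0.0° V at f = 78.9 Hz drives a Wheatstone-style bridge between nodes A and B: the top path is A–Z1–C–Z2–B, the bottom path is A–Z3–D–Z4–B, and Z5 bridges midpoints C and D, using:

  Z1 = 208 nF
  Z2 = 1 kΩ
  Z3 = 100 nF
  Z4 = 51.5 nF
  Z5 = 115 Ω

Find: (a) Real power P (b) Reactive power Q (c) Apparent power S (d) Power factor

Step 1 — Angular frequency: ω = 2π·f = 2π·78.9 = 495.7 rad/s.
Step 2 — Component impedances:
  Z1: Z = 1/(jωC) = -j/(ω·C) = 0 - j9698 Ω
  Z2: Z = R = 1000 Ω
  Z3: Z = 1/(jωC) = -j/(ω·C) = 0 - j2.017e+04 Ω
  Z4: Z = 1/(jωC) = -j/(ω·C) = 0 - j3.917e+04 Ω
  Z5: Z = R = 115 Ω
Step 3 — Bridge requires nodal analysis (the Z5 bridge couples midpoints C and D, so the two paths cannot be reduced to a simple series/parallel combination). Setting node B to ground and injecting 1 A at node A, the 3-node admittance system at A, C, D solves to V_A = Z_AB = 1011 - j6577 Ω = 6654∠-81.3° Ω.
Step 4 — Source phasor: V = 48.6∠0.0° V = 48.6 V.
Step 5 — Current: I = V / Z = 0.00111 + j0.007219 A = 0.007304∠81.3° A.
Step 6 — Complex power: S = V·I* = 0.05395 - j0.3508 VA.
Step 7 — Real power: P = Re(S) = 0.05395 W.
Step 8 — Reactive power: Q = Im(S) = -0.3508 VAR.
Step 9 — Apparent power: |S| = 0.355 VA.
Step 10 — Power factor: PF = P/|S| = 0.152 (leading).

(a) P = 0.05395 W  (b) Q = -0.3508 VAR  (c) S = 0.355 VA  (d) PF = 0.152 (leading)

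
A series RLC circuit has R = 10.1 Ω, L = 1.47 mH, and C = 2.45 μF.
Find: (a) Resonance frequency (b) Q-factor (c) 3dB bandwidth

Step 1 — Resonance: ω₀ = 1/√(LC) = 1/√(0.00147·2.45e-06) = 1.666e+04 rad/s.
Step 2 — f₀ = ω₀/(2π) = 2652 Hz.
Step 3 — Series Q: Q = ω₀L/R = 1.666e+04·0.00147/10.1 = 2.425.
Step 4 — Bandwidth: Δω = ω₀/Q = 6871 rad/s; BW = Δω/(2π) = 1094 Hz.

(a) f₀ = 2652 Hz  (b) Q = 2.425  (c) BW = 1094 Hz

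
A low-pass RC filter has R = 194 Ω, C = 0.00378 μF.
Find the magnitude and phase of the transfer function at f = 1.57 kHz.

Step 1 — Angular frequency: ω = 2π·1570 = 9865 rad/s.
Step 2 — Transfer function: H(jω) = 1/(1 + jωRC).
Step 3 — Denominator: 1 + jωRC = 1 + j·9865·194·3.78e-09 = 1 + j0.007234.
Step 4 — H = 0.9999 - j0.007234.
Step 5 — Magnitude: |H| = 1 (-0.0 dB); phase: φ = -0.4°.

|H| = 1 (-0.0 dB), φ = -0.4°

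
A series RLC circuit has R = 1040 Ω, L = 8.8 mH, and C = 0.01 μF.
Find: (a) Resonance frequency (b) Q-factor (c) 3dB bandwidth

Step 1 — Resonance: ω₀ = 1/√(LC) = 1/√(0.0088·1e-08) = 1.066e+05 rad/s.
Step 2 — f₀ = ω₀/(2π) = 1.697e+04 Hz.
Step 3 — Series Q: Q = ω₀L/R = 1.066e+05·0.0088/1040 = 0.902.
Step 4 — Bandwidth: Δω = ω₀/Q = 1.182e+05 rad/s; BW = Δω/(2π) = 1.881e+04 Hz.

(a) f₀ = 1.697e+04 Hz  (b) Q = 0.902  (c) BW = 1.881e+04 Hz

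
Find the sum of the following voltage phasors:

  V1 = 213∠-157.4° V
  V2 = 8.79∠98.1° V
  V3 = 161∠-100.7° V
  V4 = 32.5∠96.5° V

Step 1 — Convert each phasor to rectangular form:
  V1 = 213·(cos(-157.4°) + j·sin(-157.4°)) = -196.6 - j81.85 V
  V2 = 8.79·(cos(98.1°) + j·sin(98.1°)) = -1.239 + j8.702 V
  V3 = 161·(cos(-100.7°) + j·sin(-100.7°)) = -29.89 - j158.2 V
  V4 = 32.5·(cos(96.5°) + j·sin(96.5°)) = -3.679 + j32.29 V
Step 2 — Sum components: V_total = -231.5 - j199.1 V.
Step 3 — Convert to polar: |V_total| = 305.3 V, ∠V_total = -139.3°.

V_total = 305.3∠-139.3° V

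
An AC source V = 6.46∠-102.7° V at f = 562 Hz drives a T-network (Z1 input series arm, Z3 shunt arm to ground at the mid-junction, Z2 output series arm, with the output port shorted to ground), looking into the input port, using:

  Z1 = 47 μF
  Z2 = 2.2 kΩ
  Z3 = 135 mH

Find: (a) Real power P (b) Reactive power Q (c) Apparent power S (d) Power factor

Step 1 — Angular frequency: ω = 2π·f = 2π·562 = 3531 rad/s.
Step 2 — Component impedances:
  Z1: Z = 1/(jωC) = -j/(ω·C) = 0 - j6.025 Ω
  Z2: Z = R = 2200 Ω
  Z3: Z = jωL = j·3531·0.135 = 0 + j476.7 Ω
Step 3 — With the output port shorted to ground, the output series arm Z2 runs from the junction to ground; the shunt arm Z3 also runs from the junction to ground. They appear in parallel: Z3 || Z2 = 98.66 + j455.3 Ω.
Step 4 — Series with input arm Z1: Z_in = Z1 + (Z3 || Z2) = 98.66 + j449.3 Ω = 460∠77.6° Ω.
Step 5 — Source phasor: V = 6.46∠-102.7° V = -1.42 - j6.302 V.
Step 6 — Current: I = V / Z = -0.01404 + j7.72e-05 A = 0.01404∠179.7° A.
Step 7 — Complex power: S = V·I* = 0.01946 + j0.08861 VA.
Step 8 — Real power: P = Re(S) = 0.01946 W.
Step 9 — Reactive power: Q = Im(S) = 0.08861 VAR.
Step 10 — Apparent power: |S| = 0.09072 VA.
Step 11 — Power factor: PF = P/|S| = 0.2145 (lagging).

(a) P = 0.01946 W  (b) Q = 0.08861 VAR  (c) S = 0.09072 VA  (d) PF = 0.2145 (lagging)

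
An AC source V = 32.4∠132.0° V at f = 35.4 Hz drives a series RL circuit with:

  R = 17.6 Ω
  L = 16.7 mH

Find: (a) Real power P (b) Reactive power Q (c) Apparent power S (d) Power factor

Step 1 — Angular frequency: ω = 2π·f = 2π·35.4 = 222.4 rad/s.
Step 2 — Component impedances:
  R: Z = R = 17.6 Ω
  L: Z = jωL = j·222.4·0.0167 = 0 + j3.714 Ω
Step 3 — Series combination: Z_total = R + L = 17.6 + j3.714 Ω = 17.99∠11.9° Ω.
Step 4 — Source phasor: V = 32.4∠132.0° V = -21.68 + j24.08 V.
Step 5 — Current: I = V / Z = -0.9029 + j1.559 A = 1.801∠120.1° A.
Step 6 — Complex power: S = V·I* = 57.1 + j12.05 VA.
Step 7 — Real power: P = Re(S) = 57.1 W.
Step 8 — Reactive power: Q = Im(S) = 12.05 VAR.
Step 9 — Apparent power: |S| = 58.36 VA.
Step 10 — Power factor: PF = P/|S| = 0.9784 (lagging).

(a) P = 57.1 W  (b) Q = 12.05 VAR  (c) S = 58.36 VA  (d) PF = 0.9784 (lagging)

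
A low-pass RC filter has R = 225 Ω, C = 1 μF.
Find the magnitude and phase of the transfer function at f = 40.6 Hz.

Step 1 — Angular frequency: ω = 2π·40.6 = 255.1 rad/s.
Step 2 — Transfer function: H(jω) = 1/(1 + jωRC).
Step 3 — Denominator: 1 + jωRC = 1 + j·255.1·225·1e-06 = 1 + j0.0574.
Step 4 — H = 0.9967 - j0.05721.
Step 5 — Magnitude: |H| = 0.9984 (-0.0 dB); phase: φ = -3.3°.

|H| = 0.9984 (-0.0 dB), φ = -3.3°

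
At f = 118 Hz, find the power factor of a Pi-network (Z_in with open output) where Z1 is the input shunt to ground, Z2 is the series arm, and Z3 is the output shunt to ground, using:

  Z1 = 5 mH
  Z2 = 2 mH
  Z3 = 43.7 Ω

Step 1 — Angular frequency: ω = 2π·f = 2π·118 = 741.4 rad/s.
Step 2 — Component impedances:
  Z1: Z = jωL = j·741.4·0.005 = 0 + j3.707 Ω
  Z2: Z = jωL = j·741.4·0.002 = 0 + j1.483 Ω
  Z3: Z = R = 43.7 Ω
Step 3 — With open output, the series arm Z2 and the output shunt Z3 appear in series to ground: Z2 + Z3 = 43.7 + j1.483 Ω.
Step 4 — Parallel with input shunt Z1: Z_in = Z1 || (Z2 + Z3) = 0.3101 + j3.67 Ω = 3.683∠85.2° Ω.
Step 5 — Power factor: PF = cos(φ) = Re(Z)/|Z| = 0.3101/3.6833 = 0.08419.
Step 6 — Type: Im(Z) = 3.67 ⇒ lagging (phase φ = 85.2°).

PF = 0.08419 (lagging, φ = 85.2°)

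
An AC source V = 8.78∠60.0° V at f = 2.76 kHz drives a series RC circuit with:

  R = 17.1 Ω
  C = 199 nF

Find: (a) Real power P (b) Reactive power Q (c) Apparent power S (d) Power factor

Step 1 — Angular frequency: ω = 2π·f = 2π·2760 = 1.734e+04 rad/s.
Step 2 — Component impedances:
  R: Z = R = 17.1 Ω
  C: Z = 1/(jωC) = -j/(ω·C) = 0 - j289.8 Ω
Step 3 — Series combination: Z_total = R + C = 17.1 - j289.8 Ω = 290.3∠-86.6° Ω.
Step 4 — Source phasor: V = 8.78∠60.0° V = 4.39 + j7.604 V.
Step 5 — Current: I = V / Z = -0.02526 + j0.01664 A = 0.03025∠146.6° A.
Step 6 — Complex power: S = V·I* = 0.01564 - j0.2651 VA.
Step 7 — Real power: P = Re(S) = 0.01564 W.
Step 8 — Reactive power: Q = Im(S) = -0.2651 VAR.
Step 9 — Apparent power: |S| = 0.2656 VA.
Step 10 — Power factor: PF = P/|S| = 0.05891 (leading).

(a) P = 0.01564 W  (b) Q = -0.2651 VAR  (c) S = 0.2656 VA  (d) PF = 0.05891 (leading)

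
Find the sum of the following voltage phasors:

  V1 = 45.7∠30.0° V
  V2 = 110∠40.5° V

Step 1 — Convert each phasor to rectangular form:
  V1 = 45.7·(cos(30.0°) + j·sin(30.0°)) = 39.58 + j22.85 V
  V2 = 110·(cos(40.5°) + j·sin(40.5°)) = 83.64 + j71.44 V
Step 2 — Sum components: V_total = 123.2 + j94.29 V.
Step 3 — Convert to polar: |V_total| = 155.2 V, ∠V_total = 37.4°.

V_total = 155.2∠37.4° V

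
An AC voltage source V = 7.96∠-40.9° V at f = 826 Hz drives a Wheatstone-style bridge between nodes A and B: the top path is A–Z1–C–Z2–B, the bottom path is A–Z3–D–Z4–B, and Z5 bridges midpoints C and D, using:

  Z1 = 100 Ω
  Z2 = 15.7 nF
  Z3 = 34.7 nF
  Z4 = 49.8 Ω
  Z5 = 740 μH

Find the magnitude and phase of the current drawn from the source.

Step 1 — Angular frequency: ω = 2π·f = 2π·826 = 5190 rad/s.
Step 2 — Component impedances:
  Z1: Z = R = 100 Ω
  Z2: Z = 1/(jωC) = -j/(ω·C) = 0 - j1.227e+04 Ω
  Z3: Z = 1/(jωC) = -j/(ω·C) = 0 - j5553 Ω
  Z4: Z = R = 49.8 Ω
  Z5: Z = jωL = j·5190·0.00074 = 0 + j3.841 Ω
Step 3 — Bridge requires nodal analysis (the Z5 bridge couples midpoints C and D, so the two paths cannot be reduced to a simple series/parallel combination). Setting node B to ground and injecting 1 A at node A, the 3-node admittance system at A, C, D solves to V_A = Z_AB = 149.9 + j1.838 Ω = 149.9∠0.7° Ω.
Step 4 — Source phasor: V = 7.96∠-40.9° V = 6.017 - j5.212 V.
Step 5 — Ohm's law: I = V / Z_total = (6.017 - j5.212) / (149.9 + j1.838) = 0.0397 - j0.03525 A.
Step 6 — Convert to polar: |I| = 0.05309 A, ∠I = -41.6°.

I = 0.05309∠-41.6° A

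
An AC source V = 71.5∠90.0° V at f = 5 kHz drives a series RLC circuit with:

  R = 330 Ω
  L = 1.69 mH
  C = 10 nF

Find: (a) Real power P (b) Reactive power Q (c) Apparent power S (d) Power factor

Step 1 — Angular frequency: ω = 2π·f = 2π·5000 = 3.142e+04 rad/s.
Step 2 — Component impedances:
  R: Z = R = 330 Ω
  L: Z = jωL = j·3.142e+04·0.00169 = 0 + j53.09 Ω
  C: Z = 1/(jωC) = -j/(ω·C) = 0 - j3183 Ω
Step 3 — Series combination: Z_total = R + L + C = 330 - j3130 Ω = 3147∠-84.0° Ω.
Step 4 — Source phasor: V = 71.5∠90.0° V = 0 + j71.5 V.
Step 5 — Current: I = V / Z = -0.02259 + j0.002382 A = 0.02272∠174.0° A.
Step 6 — Complex power: S = V·I* = 0.1703 - j1.615 VA.
Step 7 — Real power: P = Re(S) = 0.1703 W.
Step 8 — Reactive power: Q = Im(S) = -1.615 VAR.
Step 9 — Apparent power: |S| = 1.624 VA.
Step 10 — Power factor: PF = P/|S| = 0.1048 (leading).

(a) P = 0.1703 W  (b) Q = -1.615 VAR  (c) S = 1.624 VA  (d) PF = 0.1048 (leading)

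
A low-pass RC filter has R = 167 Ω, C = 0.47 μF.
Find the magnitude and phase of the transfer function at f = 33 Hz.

Step 1 — Angular frequency: ω = 2π·33 = 207.3 rad/s.
Step 2 — Transfer function: H(jω) = 1/(1 + jωRC).
Step 3 — Denominator: 1 + jωRC = 1 + j·207.3·167·4.7e-07 = 1 + j0.01627.
Step 4 — H = 0.9997 - j0.01627.
Step 5 — Magnitude: |H| = 0.9999 (-0.0 dB); phase: φ = -0.9°.

|H| = 0.9999 (-0.0 dB), φ = -0.9°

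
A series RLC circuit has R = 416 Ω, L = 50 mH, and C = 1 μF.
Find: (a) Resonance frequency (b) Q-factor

Step 1 — Resonance condition Im(Z)=0 gives ω₀ = 1/√(LC).
Step 2 — ω₀ = 1/√(0.05·1e-06) = 4472 rad/s.
Step 3 — f₀ = ω₀/(2π) = 711.8 Hz.
Step 4 — Series Q: Q = ω₀L/R = 4472·0.05/416 = 0.5375.

(a) f₀ = 711.8 Hz  (b) Q = 0.5375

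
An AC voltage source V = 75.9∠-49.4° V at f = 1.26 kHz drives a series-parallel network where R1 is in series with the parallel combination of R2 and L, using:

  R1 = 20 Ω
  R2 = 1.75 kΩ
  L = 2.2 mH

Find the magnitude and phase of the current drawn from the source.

Step 1 — Angular frequency: ω = 2π·f = 2π·1260 = 7917 rad/s.
Step 2 — Component impedances:
  R1: Z = R = 20 Ω
  R2: Z = R = 1750 Ω
  L: Z = jωL = j·7917·0.0022 = 0 + j17.42 Ω
Step 3 — Parallel branch: R2 || L = 1/(1/R2 + 1/L) = 0.1733 + j17.42 Ω.
Step 4 — Series with R1: Z_total = R1 + (R2 || L) = 20.17 + j17.42 Ω = 26.65∠40.8° Ω.
Step 5 — Source phasor: V = 75.9∠-49.4° V = 49.39 - j57.63 V.
Step 6 — Ohm's law: I = V / Z_total = (49.39 - j57.63) / (20.17 + j17.42) = -0.01011 - j2.848 A.
Step 7 — Convert to polar: |I| = 2.848 A, ∠I = -90.2°.

I = 2.848∠-90.2° A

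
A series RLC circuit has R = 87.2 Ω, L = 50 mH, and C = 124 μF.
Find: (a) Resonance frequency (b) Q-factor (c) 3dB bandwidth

Step 1 — Resonance: ω₀ = 1/√(LC) = 1/√(0.05·0.000124) = 401.6 rad/s.
Step 2 — f₀ = ω₀/(2π) = 63.92 Hz.
Step 3 — Series Q: Q = ω₀L/R = 401.6·0.05/87.2 = 0.2303.
Step 4 — Bandwidth: Δω = ω₀/Q = 1744 rad/s; BW = Δω/(2π) = 277.6 Hz.

(a) f₀ = 63.92 Hz  (b) Q = 0.2303  (c) BW = 277.6 Hz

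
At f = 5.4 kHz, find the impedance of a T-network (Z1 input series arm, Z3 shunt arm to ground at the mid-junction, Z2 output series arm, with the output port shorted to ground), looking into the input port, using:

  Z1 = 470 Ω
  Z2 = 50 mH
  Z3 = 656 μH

Step 1 — Angular frequency: ω = 2π·f = 2π·5400 = 3.393e+04 rad/s.
Step 2 — Component impedances:
  Z1: Z = R = 470 Ω
  Z2: Z = jωL = j·3.393e+04·0.05 = 0 + j1696 Ω
  Z3: Z = jωL = j·3.393e+04·0.000656 = 0 + j22.26 Ω
Step 3 — With the output port shorted to ground, the output series arm Z2 runs from the junction to ground; the shunt arm Z3 also runs from the junction to ground. They appear in parallel: Z3 || Z2 = 0 + j21.97 Ω.
Step 4 — Series with input arm Z1: Z_in = Z1 + (Z3 || Z2) = 470 + j21.97 Ω = 470.5∠2.7° Ω.

Z = 470 + j21.97 Ω = 470.5∠2.7° Ω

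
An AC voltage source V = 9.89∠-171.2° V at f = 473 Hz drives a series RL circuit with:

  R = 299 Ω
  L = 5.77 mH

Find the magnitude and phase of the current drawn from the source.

Step 1 — Angular frequency: ω = 2π·f = 2π·473 = 2972 rad/s.
Step 2 — Component impedances:
  R: Z = R = 299 Ω
  L: Z = jωL = j·2972·0.00577 = 0 + j17.15 Ω
Step 3 — Series combination: Z_total = R + L = 299 + j17.15 Ω = 299.5∠3.3° Ω.
Step 4 — Source phasor: V = 9.89∠-171.2° V = -9.774 - j1.513 V.
Step 5 — Ohm's law: I = V / Z_total = (-9.774 - j1.513) / (299 + j17.15) = -0.03287 - j0.003175 A.
Step 6 — Convert to polar: |I| = 0.03302 A, ∠I = -174.5°.

I = 0.03302∠-174.5° A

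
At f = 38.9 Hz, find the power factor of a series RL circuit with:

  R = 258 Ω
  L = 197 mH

Step 1 — Angular frequency: ω = 2π·f = 2π·38.9 = 244.4 rad/s.
Step 2 — Component impedances:
  R: Z = R = 258 Ω
  L: Z = jωL = j·244.4·0.197 = 0 + j48.15 Ω
Step 3 — Series combination: Z_total = R + L = 258 + j48.15 Ω = 262.5∠10.6° Ω.
Step 4 — Power factor: PF = cos(φ) = Re(Z)/|Z| = 258/262.45 = 0.983.
Step 5 — Type: Im(Z) = 48.15 ⇒ lagging (phase φ = 10.6°).

PF = 0.983 (lagging, φ = 10.6°)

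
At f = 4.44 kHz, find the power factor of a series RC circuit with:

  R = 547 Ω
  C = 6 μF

Step 1 — Angular frequency: ω = 2π·f = 2π·4440 = 2.79e+04 rad/s.
Step 2 — Component impedances:
  R: Z = R = 547 Ω
  C: Z = 1/(jωC) = -j/(ω·C) = 0 - j5.974 Ω
Step 3 — Series combination: Z_total = R + C = 547 - j5.974 Ω = 547∠-0.6° Ω.
Step 4 — Power factor: PF = cos(φ) = Re(Z)/|Z| = 547/547.03 = 0.9999.
Step 5 — Type: Im(Z) = -5.974 ⇒ leading (phase φ = -0.6°).

PF = 0.9999 (leading, φ = -0.6°)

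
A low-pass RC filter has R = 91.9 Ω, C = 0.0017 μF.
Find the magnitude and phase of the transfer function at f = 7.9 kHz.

Step 1 — Angular frequency: ω = 2π·7900 = 4.964e+04 rad/s.
Step 2 — Transfer function: H(jω) = 1/(1 + jωRC).
Step 3 — Denominator: 1 + jωRC = 1 + j·4.964e+04·91.9·1.7e-09 = 1 + j0.007755.
Step 4 — H = 0.9999 - j0.007754.
Step 5 — Magnitude: |H| = 1 (-0.0 dB); phase: φ = -0.4°.

|H| = 1 (-0.0 dB), φ = -0.4°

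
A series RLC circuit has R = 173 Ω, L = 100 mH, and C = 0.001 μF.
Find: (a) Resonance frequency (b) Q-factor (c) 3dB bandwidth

Step 1 — Resonance: ω₀ = 1/√(LC) = 1/√(0.1·1e-09) = 1e+05 rad/s.
Step 2 — f₀ = ω₀/(2π) = 1.592e+04 Hz.
Step 3 — Series Q: Q = ω₀L/R = 1e+05·0.1/173 = 57.8.
Step 4 — Bandwidth: Δω = ω₀/Q = 1730 rad/s; BW = Δω/(2π) = 275.3 Hz.

(a) f₀ = 1.592e+04 Hz  (b) Q = 57.8  (c) BW = 275.3 Hz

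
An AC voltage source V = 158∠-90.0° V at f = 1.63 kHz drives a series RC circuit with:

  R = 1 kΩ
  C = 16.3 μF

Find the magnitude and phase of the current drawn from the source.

Step 1 — Angular frequency: ω = 2π·f = 2π·1630 = 1.024e+04 rad/s.
Step 2 — Component impedances:
  R: Z = R = 1000 Ω
  C: Z = 1/(jωC) = -j/(ω·C) = 0 - j5.99 Ω
Step 3 — Series combination: Z_total = R + C = 1000 - j5.99 Ω = 1000∠-0.3° Ω.
Step 4 — Source phasor: V = 158∠-90.0° V = 0 - j158 V.
Step 5 — Ohm's law: I = V / Z_total = (0 - j158) / (1000 - j5.99) = 0.0009464 - j0.158 A.
Step 6 — Convert to polar: |I| = 0.158 A, ∠I = -89.7°.

I = 0.158∠-89.7° A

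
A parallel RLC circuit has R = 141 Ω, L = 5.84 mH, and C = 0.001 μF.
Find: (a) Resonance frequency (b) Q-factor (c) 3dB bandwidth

Step 1 — Resonance: ω₀ = 1/√(LC) = 1/√(0.00584·1e-09) = 4.138e+05 rad/s.
Step 2 — f₀ = ω₀/(2π) = 6.586e+04 Hz.
Step 3 — Parallel Q: Q = R/(ω₀L) = 141/(4.138e+05·0.00584) = 0.05835.
Step 4 — Bandwidth: Δω = ω₀/Q = 7.092e+06 rad/s; BW = Δω/(2π) = 1.129e+06 Hz.

(a) f₀ = 6.586e+04 Hz  (b) Q = 0.05835  (c) BW = 1.129e+06 Hz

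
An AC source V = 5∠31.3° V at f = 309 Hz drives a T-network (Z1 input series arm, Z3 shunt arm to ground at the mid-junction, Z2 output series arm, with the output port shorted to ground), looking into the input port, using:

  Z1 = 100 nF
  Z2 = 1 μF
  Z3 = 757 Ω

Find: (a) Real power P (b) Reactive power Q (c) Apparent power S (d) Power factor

Step 1 — Angular frequency: ω = 2π·f = 2π·309 = 1942 rad/s.
Step 2 — Component impedances:
  Z1: Z = 1/(jωC) = -j/(ω·C) = 0 - j5151 Ω
  Z2: Z = 1/(jωC) = -j/(ω·C) = 0 - j515.1 Ω
  Z3: Z = R = 757 Ω
Step 3 — With the output port shorted to ground, the output series arm Z2 runs from the junction to ground; the shunt arm Z3 also runs from the junction to ground. They appear in parallel: Z3 || Z2 = 239.6 - j352.1 Ω.
Step 4 — Series with input arm Z1: Z_in = Z1 + (Z3 || Z2) = 239.6 - j5503 Ω = 5508∠-87.5° Ω.
Step 5 — Source phasor: V = 5∠31.3° V = 4.272 + j2.598 V.
Step 6 — Current: I = V / Z = -0.0004374 + j0.0007954 A = 0.0009078∠118.8° A.
Step 7 — Complex power: S = V·I* = 0.0001974 - j0.004535 VA.
Step 8 — Real power: P = Re(S) = 0.0001974 W.
Step 9 — Reactive power: Q = Im(S) = -0.004535 VAR.
Step 10 — Apparent power: |S| = 0.004539 VA.
Step 11 — Power factor: PF = P/|S| = 0.04349 (leading).

(a) P = 0.0001974 W  (b) Q = -0.004535 VAR  (c) S = 0.004539 VA  (d) PF = 0.04349 (leading)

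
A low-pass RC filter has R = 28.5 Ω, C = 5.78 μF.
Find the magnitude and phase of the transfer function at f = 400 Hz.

Step 1 — Angular frequency: ω = 2π·400 = 2513 rad/s.
Step 2 — Transfer function: H(jω) = 1/(1 + jωRC).
Step 3 — Denominator: 1 + jωRC = 1 + j·2513·28.5·5.78e-06 = 1 + j0.414.
Step 4 — H = 0.8537 - j0.3534.
Step 5 — Magnitude: |H| = 0.9239 (-0.7 dB); phase: φ = -22.5°.

|H| = 0.9239 (-0.7 dB), φ = -22.5°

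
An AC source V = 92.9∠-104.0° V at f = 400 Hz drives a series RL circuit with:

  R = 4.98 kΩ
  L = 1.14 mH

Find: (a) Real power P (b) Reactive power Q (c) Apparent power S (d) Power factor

Step 1 — Angular frequency: ω = 2π·f = 2π·400 = 2513 rad/s.
Step 2 — Component impedances:
  R: Z = R = 4980 Ω
  L: Z = jωL = j·2513·0.00114 = 0 + j2.865 Ω
Step 3 — Series combination: Z_total = R + L = 4980 + j2.865 Ω = 4980∠0.0° Ω.
Step 4 — Source phasor: V = 92.9∠-104.0° V = -22.47 - j90.14 V.
Step 5 — Current: I = V / Z = -0.004523 - j0.0181 A = 0.01865∠-104.0° A.
Step 6 — Complex power: S = V·I* = 1.733 + j0.0009971 VA.
Step 7 — Real power: P = Re(S) = 1.733 W.
Step 8 — Reactive power: Q = Im(S) = 0.0009971 VAR.
Step 9 — Apparent power: |S| = 1.733 VA.
Step 10 — Power factor: PF = P/|S| = 1 (lagging).

(a) P = 1.733 W  (b) Q = 0.0009971 VAR  (c) S = 1.733 VA  (d) PF = 1 (lagging)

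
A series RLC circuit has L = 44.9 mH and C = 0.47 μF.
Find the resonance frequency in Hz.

Step 1 — Resonance condition Im(Z)=0 gives ω₀ = 1/√(LC).
Step 2 — ω₀ = 1/√(0.0449·4.7e-07) = 6884 rad/s.
Step 3 — f₀ = ω₀/(2π) = 1096 Hz.

f₀ = 1096 Hz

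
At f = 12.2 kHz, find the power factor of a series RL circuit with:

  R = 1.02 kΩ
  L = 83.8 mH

Step 1 — Angular frequency: ω = 2π·f = 2π·1.22e+04 = 7.665e+04 rad/s.
Step 2 — Component impedances:
  R: Z = R = 1020 Ω
  L: Z = jωL = j·7.665e+04·0.0838 = 0 + j6424 Ω
Step 3 — Series combination: Z_total = R + L = 1020 + j6424 Ω = 6504∠81.0° Ω.
Step 4 — Power factor: PF = cos(φ) = Re(Z)/|Z| = 1020/6504 = 0.1568.
Step 5 — Type: Im(Z) = 6424 ⇒ lagging (phase φ = 81.0°).

PF = 0.1568 (lagging, φ = 81.0°)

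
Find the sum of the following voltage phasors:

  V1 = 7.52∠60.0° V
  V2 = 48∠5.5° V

Step 1 — Convert each phasor to rectangular form:
  V1 = 7.52·(cos(60.0°) + j·sin(60.0°)) = 3.76 + j6.513 V
  V2 = 48·(cos(5.5°) + j·sin(5.5°)) = 47.78 + j4.601 V
Step 2 — Sum components: V_total = 51.54 + j11.11 V.
Step 3 — Convert to polar: |V_total| = 52.72 V, ∠V_total = 12.2°.

V_total = 52.72∠12.2° V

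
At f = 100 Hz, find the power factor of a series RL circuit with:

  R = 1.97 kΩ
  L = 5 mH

Step 1 — Angular frequency: ω = 2π·f = 2π·100 = 628.3 rad/s.
Step 2 — Component impedances:
  R: Z = R = 1970 Ω
  L: Z = jωL = j·628.3·0.005 = 0 + j3.142 Ω
Step 3 — Series combination: Z_total = R + L = 1970 + j3.142 Ω = 1970∠0.1° Ω.
Step 4 — Power factor: PF = cos(φ) = Re(Z)/|Z| = 1970/1970 = 1.
Step 5 — Type: Im(Z) = 3.142 ⇒ lagging (phase φ = 0.1°).

PF = 1 (lagging, φ = 0.1°)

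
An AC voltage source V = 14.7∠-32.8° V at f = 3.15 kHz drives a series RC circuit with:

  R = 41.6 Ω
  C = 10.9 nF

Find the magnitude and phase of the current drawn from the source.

Step 1 — Angular frequency: ω = 2π·f = 2π·3150 = 1.979e+04 rad/s.
Step 2 — Component impedances:
  R: Z = R = 41.6 Ω
  C: Z = 1/(jωC) = -j/(ω·C) = 0 - j4635 Ω
Step 3 — Series combination: Z_total = R + C = 41.6 - j4635 Ω = 4636∠-89.5° Ω.
Step 4 — Source phasor: V = 14.7∠-32.8° V = 12.36 - j7.963 V.
Step 5 — Ohm's law: I = V / Z_total = (12.36 - j7.963) / (41.6 - j4635) = 0.001742 + j0.00265 A.
Step 6 — Convert to polar: |I| = 0.003171 A, ∠I = 56.7°.

I = 0.003171∠56.7° A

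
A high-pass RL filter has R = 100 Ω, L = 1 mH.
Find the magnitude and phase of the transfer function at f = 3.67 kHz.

Step 1 — Angular frequency: ω = 2π·3670 = 2.306e+04 rad/s.
Step 2 — Transfer function: H(jω) = jωL/(R + jωL).
Step 3 — Numerator jωL = j·23.06; denominator R + jωL = 100 + j23.06.
Step 4 — H = 0.05049 + j0.219.
Step 5 — Magnitude: |H| = 0.2247 (-13.0 dB); phase: φ = 77.0°.

|H| = 0.2247 (-13.0 dB), φ = 77.0°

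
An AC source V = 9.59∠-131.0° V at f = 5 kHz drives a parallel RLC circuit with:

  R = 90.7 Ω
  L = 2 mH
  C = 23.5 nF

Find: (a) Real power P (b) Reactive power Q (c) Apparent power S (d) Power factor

Step 1 — Angular frequency: ω = 2π·f = 2π·5000 = 3.142e+04 rad/s.
Step 2 — Component impedances:
  R: Z = R = 90.7 Ω
  L: Z = jωL = j·3.142e+04·0.002 = 0 + j62.83 Ω
  C: Z = 1/(jωC) = -j/(ω·C) = 0 - j1355 Ω
Step 3 — Parallel combination: 1/Z_total = 1/R + 1/L + 1/C; Z_total = 31.33 + j43.13 Ω = 53.31∠54.0° Ω.
Step 4 — Source phasor: V = 9.59∠-131.0° V = -6.292 - j7.238 V.
Step 5 — Current: I = V / Z = -0.1792 + j0.01569 A = 0.1799∠175.0° A.
Step 6 — Complex power: S = V·I* = 1.014 + j1.396 VA.
Step 7 — Real power: P = Re(S) = 1.014 W.
Step 8 — Reactive power: Q = Im(S) = 1.396 VAR.
Step 9 — Apparent power: |S| = 1.725 VA.
Step 10 — Power factor: PF = P/|S| = 0.5877 (lagging).

(a) P = 1.014 W  (b) Q = 1.396 VAR  (c) S = 1.725 VA  (d) PF = 0.5877 (lagging)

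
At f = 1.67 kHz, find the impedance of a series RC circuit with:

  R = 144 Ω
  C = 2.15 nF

Step 1 — Angular frequency: ω = 2π·f = 2π·1670 = 1.049e+04 rad/s.
Step 2 — Component impedances:
  R: Z = R = 144 Ω
  C: Z = 1/(jωC) = -j/(ω·C) = 0 - j4.433e+04 Ω
Step 3 — Series combination: Z_total = R + C = 144 - j4.433e+04 Ω = 4.433e+04∠-89.8° Ω.

Z = 144 - j4.433e+04 Ω = 4.433e+04∠-89.8° Ω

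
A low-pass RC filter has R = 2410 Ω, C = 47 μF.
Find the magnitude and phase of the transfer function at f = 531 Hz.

Step 1 — Angular frequency: ω = 2π·531 = 3336 rad/s.
Step 2 — Transfer function: H(jω) = 1/(1 + jωRC).
Step 3 — Denominator: 1 + jωRC = 1 + j·3336·2410·4.7e-05 = 1 + j377.9.
Step 4 — H = 7.002e-06 - j0.002646.
Step 5 — Magnitude: |H| = 0.002646 (-51.5 dB); phase: φ = -89.8°.

|H| = 0.002646 (-51.5 dB), φ = -89.8°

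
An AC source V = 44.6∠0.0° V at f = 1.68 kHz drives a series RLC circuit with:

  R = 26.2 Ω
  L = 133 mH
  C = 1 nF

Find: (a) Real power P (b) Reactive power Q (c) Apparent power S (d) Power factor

Step 1 — Angular frequency: ω = 2π·f = 2π·1680 = 1.056e+04 rad/s.
Step 2 — Component impedances:
  R: Z = R = 26.2 Ω
  L: Z = jωL = j·1.056e+04·0.133 = 0 + j1404 Ω
  C: Z = 1/(jωC) = -j/(ω·C) = 0 - j9.474e+04 Ω
Step 3 — Series combination: Z_total = R + L + C = 26.2 - j9.333e+04 Ω = 9.333e+04∠-90.0° Ω.
Step 4 — Source phasor: V = 44.6∠0.0° V = 44.6 V.
Step 5 — Current: I = V / Z = 1.341e-07 + j0.0004779 A = 0.0004779∠90.0° A.
Step 6 — Complex power: S = V·I* = 5.983e-06 - j0.02131 VA.
Step 7 — Real power: P = Re(S) = 5.983e-06 W.
Step 8 — Reactive power: Q = Im(S) = -0.02131 VAR.
Step 9 — Apparent power: |S| = 0.02131 VA.
Step 10 — Power factor: PF = P/|S| = 0.0002807 (leading).

(a) P = 5.983e-06 W  (b) Q = -0.02131 VAR  (c) S = 0.02131 VA  (d) PF = 0.0002807 (leading)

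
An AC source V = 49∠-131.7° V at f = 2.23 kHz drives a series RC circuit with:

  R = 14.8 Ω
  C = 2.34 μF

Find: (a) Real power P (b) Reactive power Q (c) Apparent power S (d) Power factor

Step 1 — Angular frequency: ω = 2π·f = 2π·2230 = 1.401e+04 rad/s.
Step 2 — Component impedances:
  R: Z = R = 14.8 Ω
  C: Z = 1/(jωC) = -j/(ω·C) = 0 - j30.5 Ω
Step 3 — Series combination: Z_total = R + C = 14.8 - j30.5 Ω = 33.9∠-64.1° Ω.
Step 4 — Source phasor: V = 49∠-131.7° V = -32.6 - j36.59 V.
Step 5 — Current: I = V / Z = 0.5511 - j1.336 A = 1.445∠-67.6° A.
Step 6 — Complex power: S = V·I* = 30.92 - j63.72 VA.
Step 7 — Real power: P = Re(S) = 30.92 W.
Step 8 — Reactive power: Q = Im(S) = -63.72 VAR.
Step 9 — Apparent power: |S| = 70.82 VA.
Step 10 — Power factor: PF = P/|S| = 0.4366 (leading).

(a) P = 30.92 W  (b) Q = -63.72 VAR  (c) S = 70.82 VA  (d) PF = 0.4366 (leading)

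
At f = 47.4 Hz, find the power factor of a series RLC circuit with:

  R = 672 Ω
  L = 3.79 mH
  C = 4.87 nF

Step 1 — Angular frequency: ω = 2π·f = 2π·47.4 = 297.8 rad/s.
Step 2 — Component impedances:
  R: Z = R = 672 Ω
  L: Z = jωL = j·297.8·0.00379 = 0 + j1.129 Ω
  C: Z = 1/(jωC) = -j/(ω·C) = 0 - j6.895e+05 Ω
Step 3 — Series combination: Z_total = R + L + C = 672 - j6.895e+05 Ω = 6.895e+05∠-89.9° Ω.
Step 4 — Power factor: PF = cos(φ) = Re(Z)/|Z| = 672/6.8947e+05 = 0.0009747.
Step 5 — Type: Im(Z) = -6.895e+05 ⇒ leading (phase φ = -89.9°).

PF = 0.0009747 (leading, φ = -89.9°)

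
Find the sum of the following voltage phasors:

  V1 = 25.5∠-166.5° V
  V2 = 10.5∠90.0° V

Step 1 — Convert each phasor to rectangular form:
  V1 = 25.5·(cos(-166.5°) + j·sin(-166.5°)) = -24.8 - j5.953 V
  V2 = 10.5·(cos(90.0°) + j·sin(90.0°)) = 0 + j10.5 V
Step 2 — Sum components: V_total = -24.8 + j4.547 V.
Step 3 — Convert to polar: |V_total| = 25.21 V, ∠V_total = 169.6°.

V_total = 25.21∠169.6° V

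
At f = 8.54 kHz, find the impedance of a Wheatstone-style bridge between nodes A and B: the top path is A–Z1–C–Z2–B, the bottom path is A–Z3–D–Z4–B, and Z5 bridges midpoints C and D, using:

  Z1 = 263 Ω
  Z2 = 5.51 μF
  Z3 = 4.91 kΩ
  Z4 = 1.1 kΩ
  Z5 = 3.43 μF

Step 1 — Angular frequency: ω = 2π·f = 2π·8540 = 5.366e+04 rad/s.
Step 2 — Component impedances:
  Z1: Z = R = 263 Ω
  Z2: Z = 1/(jωC) = -j/(ω·C) = 0 - j3.382 Ω
  Z3: Z = R = 4910 Ω
  Z4: Z = R = 1100 Ω
  Z5: Z = 1/(jωC) = -j/(ω·C) = 0 - j5.433 Ω
Step 3 — Bridge requires nodal analysis (the Z5 bridge couples midpoints C and D, so the two paths cannot be reduced to a simple series/parallel combination). Setting node B to ground and injecting 1 A at node A, the 3-node admittance system at A, C, D solves to V_A = Z_AB = 249.6 - j3.396 Ω = 249.7∠-0.8° Ω.

Z = 249.6 - j3.396 Ω = 249.7∠-0.8° Ω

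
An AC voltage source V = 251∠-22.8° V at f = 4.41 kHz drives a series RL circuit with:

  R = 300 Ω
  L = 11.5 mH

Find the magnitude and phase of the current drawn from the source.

Step 1 — Angular frequency: ω = 2π·f = 2π·4410 = 2.771e+04 rad/s.
Step 2 — Component impedances:
  R: Z = R = 300 Ω
  L: Z = jωL = j·2.771e+04·0.0115 = 0 + j318.7 Ω
Step 3 — Series combination: Z_total = R + L = 300 + j318.7 Ω = 437.7∠46.7° Ω.
Step 4 — Source phasor: V = 251∠-22.8° V = 231.4 - j97.27 V.
Step 5 — Ohm's law: I = V / Z_total = (231.4 - j97.27) / (300 + j318.7) = 0.2006 - j0.5373 A.
Step 6 — Convert to polar: |I| = 0.5735 A, ∠I = -69.5°.

I = 0.5735∠-69.5° A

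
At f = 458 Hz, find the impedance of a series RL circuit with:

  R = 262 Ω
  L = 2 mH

Step 1 — Angular frequency: ω = 2π·f = 2π·458 = 2878 rad/s.
Step 2 — Component impedances:
  R: Z = R = 262 Ω
  L: Z = jωL = j·2878·0.002 = 0 + j5.755 Ω
Step 3 — Series combination: Z_total = R + L = 262 + j5.755 Ω = 262.1∠1.3° Ω.

Z = 262 + j5.755 Ω = 262.1∠1.3° Ω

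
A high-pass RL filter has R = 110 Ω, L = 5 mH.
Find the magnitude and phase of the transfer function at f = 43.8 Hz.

Step 1 — Angular frequency: ω = 2π·43.8 = 275.2 rad/s.
Step 2 — Transfer function: H(jω) = jωL/(R + jωL).
Step 3 — Numerator jωL = j·1.376; denominator R + jωL = 110 + j1.376.
Step 4 — H = 0.0001565 + j0.01251.
Step 5 — Magnitude: |H| = 0.01251 (-38.1 dB); phase: φ = 89.3°.

|H| = 0.01251 (-38.1 dB), φ = 89.3°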